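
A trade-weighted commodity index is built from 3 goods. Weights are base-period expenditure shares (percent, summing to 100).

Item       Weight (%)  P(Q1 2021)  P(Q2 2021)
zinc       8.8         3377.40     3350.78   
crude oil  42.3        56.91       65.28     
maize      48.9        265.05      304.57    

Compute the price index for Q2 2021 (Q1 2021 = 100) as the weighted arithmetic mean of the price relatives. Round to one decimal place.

zinc: 8.8 × (3350.78/3377.40) = 8.8 × 0.992118 = 8.7306
crude oil: 42.3 × (65.28/56.91) = 42.3 × 1.147074 = 48.5212
maize: 48.9 × (304.57/265.05) = 48.9 × 1.149104 = 56.1912
Index = Σ wᵢ·(p₁ᵢ/p₀ᵢ) = 8.7306 + 48.5212 + 56.1912 = 113.4431

113.4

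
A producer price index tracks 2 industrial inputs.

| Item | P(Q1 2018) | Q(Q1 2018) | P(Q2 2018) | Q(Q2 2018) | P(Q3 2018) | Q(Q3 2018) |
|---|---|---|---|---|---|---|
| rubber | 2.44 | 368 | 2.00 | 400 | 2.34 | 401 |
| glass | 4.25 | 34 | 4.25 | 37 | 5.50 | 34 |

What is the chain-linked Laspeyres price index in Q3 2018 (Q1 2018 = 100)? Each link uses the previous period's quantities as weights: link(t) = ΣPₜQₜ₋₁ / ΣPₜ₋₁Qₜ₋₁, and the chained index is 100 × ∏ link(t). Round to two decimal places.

Link Q1 2018→Q2 2018:
ΣP(Q2 2018)Q(Q1 2018) = 2.00×368 + 4.25×34 = 736 + 144.5 = 880.5
ΣP(Q1 2018)Q(Q1 2018) = 2.44×368 + 4.25×34 = 897.92 + 144.5 = 1042.42
link = 880.5/1042.42 = 0.844669
Link Q2 2018→Q3 2018:
ΣP(Q3 2018)Q(Q2 2018) = 2.34×400 + 5.50×37 = 936 + 203.5 = 1139.5
ΣP(Q2 2018)Q(Q2 2018) = 2.00×400 + 4.25×37 = 800 + 157.25 = 957.25
link = 1139.5/957.25 = 1.190389
Chained index = 100 × 0.844669 × 1.190389 = 100.5485

100.55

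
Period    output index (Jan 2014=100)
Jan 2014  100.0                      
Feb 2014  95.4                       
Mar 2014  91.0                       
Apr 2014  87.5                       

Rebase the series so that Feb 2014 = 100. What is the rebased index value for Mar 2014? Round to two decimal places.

95.39

Rebased(Mar 2014) = 91.0 / 95.4 × 100 = 95.3878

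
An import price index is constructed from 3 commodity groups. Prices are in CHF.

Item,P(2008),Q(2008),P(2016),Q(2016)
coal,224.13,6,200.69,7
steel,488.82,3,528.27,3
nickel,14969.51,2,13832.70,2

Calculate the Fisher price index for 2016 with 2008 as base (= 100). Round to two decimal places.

Laspeyres component (base-period weights):
ΣP(2016)Q(2008) = 200.69×6 + 528.27×3 + 13832.70×2 = 1204.14 + 1584.81 + 27665.4 = 30454.35
ΣP(2008)Q(2008) = 224.13×6 + 488.82×3 + 14969.51×2 = 1344.78 + 1466.46 + 29939.02 = 32750.26
L = 30454.35 / 32750.26 × 100 = 92.9896
Paasche component (current-period weights):
ΣP(2016)Q(2016) = 200.69×7 + 528.27×3 + 13832.70×2 = 1404.83 + 1584.81 + 27665.4 = 30655.04
ΣP(2008)Q(2016) = 224.13×7 + 488.82×3 + 14969.51×2 = 1568.91 + 1466.46 + 29939.02 = 32974.39
P = 30655.04 / 32974.39 × 100 = 92.9662
Fisher = √(L × P) = √(92.9896 × 92.9662) = 92.9779

92.98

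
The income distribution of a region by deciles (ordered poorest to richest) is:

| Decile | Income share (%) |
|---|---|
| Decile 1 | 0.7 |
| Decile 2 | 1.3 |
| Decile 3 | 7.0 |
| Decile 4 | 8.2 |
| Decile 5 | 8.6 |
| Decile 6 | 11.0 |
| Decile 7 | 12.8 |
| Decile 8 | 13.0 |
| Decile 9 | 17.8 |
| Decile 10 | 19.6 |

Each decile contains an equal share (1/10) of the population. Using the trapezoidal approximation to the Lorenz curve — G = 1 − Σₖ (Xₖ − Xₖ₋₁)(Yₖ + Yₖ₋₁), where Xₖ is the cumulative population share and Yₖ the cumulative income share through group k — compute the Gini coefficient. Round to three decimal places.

Cumulative income shares Yₖ: 0.0070, 0.0200, 0.0900, 0.1720, 0.2580, 0.3680, 0.4960, 0.6260, 0.8040, 1.0000
Σ (Xₖ−Xₖ₋₁)(Yₖ+Yₖ₋₁) = (1/10)(0.0070+0.0000) + (1/10)(0.0200+0.0070) + (1/10)(0.0900+0.0200) + (1/10)(0.1720+0.0900) + (1/10)(0.2580+0.1720) + (1/10)(0.3680+0.2580) + (1/10)(0.4960+0.3680) + (1/10)(0.6260+0.4960) + (1/10)(0.8040+0.6260) + (1/10)(1.0000+0.8040)
  = 0.0007 + 0.0027 + 0.0110 + 0.0262 + 0.0430 + 0.0626 + 0.0864 + 0.1122 + 0.1430 + 0.1804 = 0.6682
G = 1 − 0.6682 = 0.3318

0.332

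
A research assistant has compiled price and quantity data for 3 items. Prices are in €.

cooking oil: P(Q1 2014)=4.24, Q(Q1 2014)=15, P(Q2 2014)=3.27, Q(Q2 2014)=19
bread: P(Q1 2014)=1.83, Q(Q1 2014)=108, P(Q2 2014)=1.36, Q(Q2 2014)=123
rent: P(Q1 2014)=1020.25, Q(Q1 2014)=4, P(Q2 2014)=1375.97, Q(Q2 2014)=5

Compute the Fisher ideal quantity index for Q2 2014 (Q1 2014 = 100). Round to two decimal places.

Laspeyres component (base-period weights):
ΣP(Q1 2014)Q(Q2 2014) = 4.24×19 + 1.83×123 + 1020.25×5 = 80.56 + 225.09 + 5101.25 = 5406.9
ΣP(Q1 2014)Q(Q1 2014) = 4.24×15 + 1.83×108 + 1020.25×4 = 63.6 + 197.64 + 4081 = 4342.24
L = 5406.9 / 4342.24 × 100 = 124.5187
Paasche component (current-period weights):
ΣP(Q2 2014)Q(Q2 2014) = 3.27×19 + 1.36×123 + 1375.97×5 = 62.13 + 167.28 + 6879.85 = 7109.26
ΣP(Q2 2014)Q(Q1 2014) = 3.27×15 + 1.36×108 + 1375.97×4 = 49.05 + 146.88 + 5503.88 = 5699.81
P = 7109.26 / 5699.81 × 100 = 124.7280
Fisher = √(L × P) = √(124.5187 × 124.7280) = 124.6233

124.62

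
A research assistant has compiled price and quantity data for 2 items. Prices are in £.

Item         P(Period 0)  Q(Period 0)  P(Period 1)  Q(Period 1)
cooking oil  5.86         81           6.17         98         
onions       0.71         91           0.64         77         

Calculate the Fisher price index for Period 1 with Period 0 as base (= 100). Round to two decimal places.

103.72

Laspeyres component (base-period weights):
ΣP(Period 1)Q(Period 0) = 6.17×81 + 0.64×91 = 499.77 + 58.24 = 558.01
ΣP(Period 0)Q(Period 0) = 5.86×81 + 0.71×91 = 474.66 + 64.61 = 539.27
L = 558.01 / 539.27 × 100 = 103.4751
Paasche component (current-period weights):
ΣP(Period 1)Q(Period 1) = 6.17×98 + 0.64×77 = 604.66 + 49.28 = 653.94
ΣP(Period 0)Q(Period 1) = 5.86×98 + 0.71×77 = 574.28 + 54.67 = 628.95
P = 653.94 / 628.95 × 100 = 103.9733
Fisher = √(L × P) = √(103.4751 × 103.9733) = 103.7239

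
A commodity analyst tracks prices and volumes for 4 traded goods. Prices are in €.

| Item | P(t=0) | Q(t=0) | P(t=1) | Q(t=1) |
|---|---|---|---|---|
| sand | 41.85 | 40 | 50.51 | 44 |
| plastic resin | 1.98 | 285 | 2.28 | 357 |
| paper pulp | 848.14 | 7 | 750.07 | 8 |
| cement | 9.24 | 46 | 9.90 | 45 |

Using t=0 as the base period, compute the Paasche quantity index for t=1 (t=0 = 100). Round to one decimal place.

Paasche quantity index uses current-period prices as weights.
ΣP(t=1)·Q(t=1) = 50.51×44 + 2.28×357 + 750.07×8 + 9.90×45 = 2222.44 + 813.96 + 6000.56 + 445.5 = 9482.46
ΣP(t=1)·Q(t=0) = 50.51×40 + 2.28×285 + 750.07×7 + 9.90×46 = 2020.4 + 649.8 + 5250.49 + 455.4 = 8376.09
Index = 9482.46 / 8376.09 × 100 = 113.2087

113.2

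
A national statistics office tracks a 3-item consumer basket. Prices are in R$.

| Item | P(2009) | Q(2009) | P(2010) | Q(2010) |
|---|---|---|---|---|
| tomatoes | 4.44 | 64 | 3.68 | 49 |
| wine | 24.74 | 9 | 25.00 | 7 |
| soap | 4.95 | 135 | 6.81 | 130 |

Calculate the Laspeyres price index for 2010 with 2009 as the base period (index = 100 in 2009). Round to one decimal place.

Laspeyres price index uses base-period quantities as weights.
ΣP(2010)·Q(2009) = 3.68×64 + 25.00×9 + 6.81×135 = 235.52 + 225 + 919.35 = 1379.87
ΣP(2009)·Q(2009) = 4.44×64 + 24.74×9 + 4.95×135 = 284.16 + 222.66 + 668.25 = 1175.07
Index = 1379.87 / 1175.07 × 100 = 117.4287

117.4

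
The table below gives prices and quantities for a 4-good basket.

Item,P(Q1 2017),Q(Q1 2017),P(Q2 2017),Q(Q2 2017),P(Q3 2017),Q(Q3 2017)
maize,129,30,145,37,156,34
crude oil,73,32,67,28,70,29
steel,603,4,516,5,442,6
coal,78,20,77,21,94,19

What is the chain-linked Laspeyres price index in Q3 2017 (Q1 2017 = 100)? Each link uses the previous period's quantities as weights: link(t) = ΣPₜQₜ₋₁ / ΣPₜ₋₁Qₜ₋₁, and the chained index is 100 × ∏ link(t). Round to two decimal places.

103.36

Link Q1 2017→Q2 2017:
ΣP(Q2 2017)Q(Q1 2017) = 145×30 + 67×32 + 516×4 + 77×20 = 4350 + 2144 + 2064 + 1540 = 10098
ΣP(Q1 2017)Q(Q1 2017) = 129×30 + 73×32 + 603×4 + 78×20 = 3870 + 2336 + 2412 + 1560 = 10178
link = 10098/10178 = 0.992140
Link Q2 2017→Q3 2017:
ΣP(Q3 2017)Q(Q2 2017) = 156×37 + 70×28 + 442×5 + 94×21 = 5772 + 1960 + 2210 + 1974 = 11916
ΣP(Q2 2017)Q(Q2 2017) = 145×37 + 67×28 + 516×5 + 77×21 = 5365 + 1876 + 2580 + 1617 = 11438
link = 11916/11438 = 1.041791
Chained index = 100 × 0.992140 × 1.041791 = 103.3602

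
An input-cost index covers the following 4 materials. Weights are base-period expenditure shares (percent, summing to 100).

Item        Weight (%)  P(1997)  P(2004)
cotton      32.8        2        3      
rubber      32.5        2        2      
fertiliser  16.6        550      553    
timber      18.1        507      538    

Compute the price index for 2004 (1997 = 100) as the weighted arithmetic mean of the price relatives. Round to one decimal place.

cotton: 32.8 × (3/2) = 32.8 × 1.500000 = 49.2000
rubber: 32.5 × (2/2) = 32.5 × 1.000000 = 32.5000
fertiliser: 16.6 × (553/550) = 16.6 × 1.005455 = 16.6905
timber: 18.1 × (538/507) = 18.1 × 1.061144 = 19.2067
Index = Σ wᵢ·(p₁ᵢ/p₀ᵢ) = 49.2000 + 32.5000 + 16.6905 + 19.2067 = 117.5973

117.6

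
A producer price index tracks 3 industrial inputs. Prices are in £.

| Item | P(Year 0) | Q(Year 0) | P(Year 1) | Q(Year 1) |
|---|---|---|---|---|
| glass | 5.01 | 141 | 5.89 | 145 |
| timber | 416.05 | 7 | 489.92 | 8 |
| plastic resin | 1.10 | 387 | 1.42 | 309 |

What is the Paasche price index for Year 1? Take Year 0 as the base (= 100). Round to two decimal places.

118.60

Paasche price index uses current-period quantities as weights.
ΣP(Year 1)·Q(Year 1) = 5.89×145 + 489.92×8 + 1.42×309 = 854.05 + 3919.36 + 438.78 = 5212.19
ΣP(Year 0)·Q(Year 1) = 5.01×145 + 416.05×8 + 1.10×309 = 726.45 + 3328.4 + 339.9 = 4394.75
Index = 5212.19 / 4394.75 × 100 = 118.6004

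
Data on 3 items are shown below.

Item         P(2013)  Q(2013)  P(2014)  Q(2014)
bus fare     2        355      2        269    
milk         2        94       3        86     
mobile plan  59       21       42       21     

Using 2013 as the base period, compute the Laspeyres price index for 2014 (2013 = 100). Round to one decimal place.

Laspeyres price index uses base-period quantities as weights.
ΣP(2014)·Q(2013) = 2×355 + 3×94 + 42×21 = 710 + 282 + 882 = 1874
ΣP(2013)·Q(2013) = 2×355 + 2×94 + 59×21 = 710 + 188 + 1239 = 2137
Index = 1874 / 2137 × 100 = 87.6930

87.7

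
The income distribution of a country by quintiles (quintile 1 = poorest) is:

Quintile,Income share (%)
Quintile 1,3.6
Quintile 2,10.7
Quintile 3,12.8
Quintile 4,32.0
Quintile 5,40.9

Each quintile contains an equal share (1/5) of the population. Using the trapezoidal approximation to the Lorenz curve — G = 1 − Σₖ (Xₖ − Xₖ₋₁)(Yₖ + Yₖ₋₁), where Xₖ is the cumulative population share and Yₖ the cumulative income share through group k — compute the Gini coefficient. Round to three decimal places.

Cumulative income shares Yₖ: 0.0360, 0.1430, 0.2710, 0.5910, 1.0000
Σ (Xₖ−Xₖ₋₁)(Yₖ+Yₖ₋₁) = (1/5)(0.0360+0.0000) + (1/5)(0.1430+0.0360) + (1/5)(0.2710+0.1430) + (1/5)(0.5910+0.2710) + (1/5)(1.0000+0.5910)
  = 0.0072 + 0.0358 + 0.0828 + 0.1724 + 0.3182 = 0.6164
G = 1 − 0.6164 = 0.3836

0.384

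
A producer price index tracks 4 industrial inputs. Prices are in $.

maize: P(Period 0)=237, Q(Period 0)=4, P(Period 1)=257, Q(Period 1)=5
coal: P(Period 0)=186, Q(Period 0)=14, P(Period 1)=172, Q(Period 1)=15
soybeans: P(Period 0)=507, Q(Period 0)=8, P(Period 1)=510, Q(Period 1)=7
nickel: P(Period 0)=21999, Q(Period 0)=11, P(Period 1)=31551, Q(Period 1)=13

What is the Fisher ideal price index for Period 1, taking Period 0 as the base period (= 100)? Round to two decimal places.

Laspeyres component (base-period weights):
ΣP(Period 1)Q(Period 0) = 257×4 + 172×14 + 510×8 + 31551×11 = 1028 + 2408 + 4080 + 347061 = 354577
ΣP(Period 0)Q(Period 0) = 237×4 + 186×14 + 507×8 + 21999×11 = 948 + 2604 + 4056 + 241989 = 249597
L = 354577 / 249597 × 100 = 142.0598
Paasche component (current-period weights):
ΣP(Period 1)Q(Period 1) = 257×5 + 172×15 + 510×7 + 31551×13 = 1285 + 2580 + 3570 + 410163 = 417598
ΣP(Period 0)Q(Period 1) = 237×5 + 186×15 + 507×7 + 21999×13 = 1185 + 2790 + 3549 + 285987 = 293511
P = 417598 / 293511 × 100 = 142.2768
Fisher = √(L × P) = √(142.0598 × 142.2768) = 142.1682

142.17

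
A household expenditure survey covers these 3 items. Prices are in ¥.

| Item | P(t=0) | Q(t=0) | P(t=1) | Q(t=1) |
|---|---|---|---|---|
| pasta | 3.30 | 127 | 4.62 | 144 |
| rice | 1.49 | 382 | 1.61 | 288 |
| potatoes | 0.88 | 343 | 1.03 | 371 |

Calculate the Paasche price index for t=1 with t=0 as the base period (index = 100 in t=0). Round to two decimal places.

122.77

Paasche price index uses current-period quantities as weights.
ΣP(t=1)·Q(t=1) = 4.62×144 + 1.61×288 + 1.03×371 = 665.28 + 463.68 + 382.13 = 1511.09
ΣP(t=0)·Q(t=1) = 3.30×144 + 1.49×288 + 0.88×371 = 475.2 + 429.12 + 326.48 = 1230.8
Index = 1511.09 / 1230.8 × 100 = 122.7730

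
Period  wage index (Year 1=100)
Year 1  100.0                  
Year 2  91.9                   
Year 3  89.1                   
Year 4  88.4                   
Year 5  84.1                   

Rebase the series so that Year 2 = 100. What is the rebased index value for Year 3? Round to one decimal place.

97.0

Rebased(Year 3) = 89.1 / 91.9 × 100 = 96.9532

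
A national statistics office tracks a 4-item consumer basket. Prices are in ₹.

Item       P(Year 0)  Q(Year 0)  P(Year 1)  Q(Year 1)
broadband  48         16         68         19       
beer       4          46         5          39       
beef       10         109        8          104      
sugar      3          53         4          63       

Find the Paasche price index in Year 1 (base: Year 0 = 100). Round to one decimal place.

111.9

Paasche price index uses current-period quantities as weights.
ΣP(Year 1)·Q(Year 1) = 68×19 + 5×39 + 8×104 + 4×63 = 1292 + 195 + 832 + 252 = 2571
ΣP(Year 0)·Q(Year 1) = 48×19 + 4×39 + 10×104 + 3×63 = 912 + 156 + 1040 + 189 = 2297
Index = 2571 / 2297 × 100 = 111.9286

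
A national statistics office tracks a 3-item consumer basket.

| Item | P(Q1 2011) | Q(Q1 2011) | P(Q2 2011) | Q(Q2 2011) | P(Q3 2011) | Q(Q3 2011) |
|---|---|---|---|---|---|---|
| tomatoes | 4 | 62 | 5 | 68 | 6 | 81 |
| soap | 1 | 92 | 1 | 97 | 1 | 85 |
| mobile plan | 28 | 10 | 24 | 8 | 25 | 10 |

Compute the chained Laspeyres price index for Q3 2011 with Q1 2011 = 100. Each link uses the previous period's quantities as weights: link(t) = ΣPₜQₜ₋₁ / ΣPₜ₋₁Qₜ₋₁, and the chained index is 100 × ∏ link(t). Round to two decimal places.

Link Q1 2011→Q2 2011:
ΣP(Q2 2011)Q(Q1 2011) = 5×62 + 1×92 + 24×10 = 310 + 92 + 240 = 642
ΣP(Q1 2011)Q(Q1 2011) = 4×62 + 1×92 + 28×10 = 248 + 92 + 280 = 620
link = 642/620 = 1.035484
Link Q2 2011→Q3 2011:
ΣP(Q3 2011)Q(Q2 2011) = 6×68 + 1×97 + 25×8 = 408 + 97 + 200 = 705
ΣP(Q2 2011)Q(Q2 2011) = 5×68 + 1×97 + 24×8 = 340 + 97 + 192 = 629
link = 705/629 = 1.120827
Chained index = 100 × 1.035484 × 1.120827 = 116.0598

116.06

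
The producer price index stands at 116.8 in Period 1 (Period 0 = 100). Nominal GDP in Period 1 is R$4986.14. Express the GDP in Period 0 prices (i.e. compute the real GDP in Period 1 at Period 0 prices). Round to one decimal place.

4269.0

Real = Nominal ÷ (Index/100) = 4986.14 ÷ (116.8/100)
     = 4986.14 ÷ 1.168 = 4268.9555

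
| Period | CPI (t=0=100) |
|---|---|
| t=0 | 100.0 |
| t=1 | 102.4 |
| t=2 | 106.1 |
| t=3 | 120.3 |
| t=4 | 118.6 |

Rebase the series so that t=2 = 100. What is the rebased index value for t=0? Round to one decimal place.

Rebased(t=0) = 100.0 / 106.1 × 100 = 94.2507

94.3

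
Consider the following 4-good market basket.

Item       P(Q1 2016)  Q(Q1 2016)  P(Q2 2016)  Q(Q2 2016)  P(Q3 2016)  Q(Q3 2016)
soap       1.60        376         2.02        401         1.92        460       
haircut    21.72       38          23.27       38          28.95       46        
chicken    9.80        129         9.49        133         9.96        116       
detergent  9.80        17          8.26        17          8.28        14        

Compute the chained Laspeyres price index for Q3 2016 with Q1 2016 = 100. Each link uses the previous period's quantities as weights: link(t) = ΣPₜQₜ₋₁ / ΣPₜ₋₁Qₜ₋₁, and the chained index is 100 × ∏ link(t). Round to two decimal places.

Link Q1 2016→Q2 2016:
ΣP(Q2 2016)Q(Q1 2016) = 2.02×376 + 23.27×38 + 9.49×129 + 8.26×17 = 759.52 + 884.26 + 1224.21 + 140.42 = 3008.41
ΣP(Q1 2016)Q(Q1 2016) = 1.60×376 + 21.72×38 + 9.80×129 + 9.80×17 = 601.6 + 825.36 + 1264.2 + 166.6 = 2857.76
link = 3008.41/2857.76 = 1.052716
Link Q2 2016→Q3 2016:
ΣP(Q3 2016)Q(Q2 2016) = 1.92×401 + 28.95×38 + 9.96×133 + 8.28×17 = 769.92 + 1100.1 + 1324.68 + 140.76 = 3335.46
ΣP(Q2 2016)Q(Q2 2016) = 2.02×401 + 23.27×38 + 9.49×133 + 8.26×17 = 810.02 + 884.26 + 1262.17 + 140.42 = 3096.87
link = 3335.46/3096.87 = 1.077042
Chained index = 100 × 1.052716 × 1.077042 = 113.3820

113.38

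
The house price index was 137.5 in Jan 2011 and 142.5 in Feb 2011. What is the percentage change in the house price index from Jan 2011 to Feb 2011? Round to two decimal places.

3.64%

Change = (142.5 − 137.5) / 137.5 × 100
       = 5.0 / 137.5 × 100 = 3.6364%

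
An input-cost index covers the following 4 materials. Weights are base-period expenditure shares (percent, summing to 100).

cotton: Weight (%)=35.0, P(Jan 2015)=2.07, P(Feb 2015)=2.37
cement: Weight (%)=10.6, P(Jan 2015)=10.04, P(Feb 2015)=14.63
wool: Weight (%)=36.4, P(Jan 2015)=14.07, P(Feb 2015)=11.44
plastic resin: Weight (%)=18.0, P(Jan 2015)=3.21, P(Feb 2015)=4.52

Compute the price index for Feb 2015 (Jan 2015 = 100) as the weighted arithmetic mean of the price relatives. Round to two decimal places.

110.46

cotton: 35.0 × (2.37/2.07) = 35.0 × 1.144928 = 40.0725
cement: 10.6 × (14.63/10.04) = 10.6 × 1.457171 = 15.4460
wool: 36.4 × (11.44/14.07) = 36.4 × 0.813077 = 29.5960
plastic resin: 18.0 × (4.52/3.21) = 18.0 × 1.408100 = 25.3458
Index = Σ wᵢ·(p₁ᵢ/p₀ᵢ) = 40.0725 + 15.4460 + 29.5960 + 25.3458 = 110.4603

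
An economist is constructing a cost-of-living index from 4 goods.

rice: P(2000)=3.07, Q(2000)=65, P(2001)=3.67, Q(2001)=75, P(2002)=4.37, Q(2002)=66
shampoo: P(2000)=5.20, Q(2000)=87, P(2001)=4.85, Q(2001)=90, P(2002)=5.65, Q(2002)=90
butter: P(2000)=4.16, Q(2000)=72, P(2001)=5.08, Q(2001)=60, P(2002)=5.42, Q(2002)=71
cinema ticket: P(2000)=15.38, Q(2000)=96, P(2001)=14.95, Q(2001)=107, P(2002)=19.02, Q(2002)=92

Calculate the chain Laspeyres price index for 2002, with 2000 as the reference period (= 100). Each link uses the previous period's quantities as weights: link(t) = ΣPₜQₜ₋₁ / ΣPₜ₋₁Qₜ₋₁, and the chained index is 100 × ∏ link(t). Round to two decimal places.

123.87

Link 2000→2001:
ΣP(2001)Q(2000) = 3.67×65 + 4.85×87 + 5.08×72 + 14.95×96 = 238.55 + 421.95 + 365.76 + 1435.2 = 2461.46
ΣP(2000)Q(2000) = 3.07×65 + 5.20×87 + 4.16×72 + 15.38×96 = 199.55 + 452.4 + 299.52 + 1476.48 = 2427.95
link = 2461.46/2427.95 = 1.013802
Link 2001→2002:
ΣP(2002)Q(2001) = 4.37×75 + 5.65×90 + 5.42×60 + 19.02×107 = 327.75 + 508.5 + 325.2 + 2035.14 = 3196.59
ΣP(2001)Q(2001) = 3.67×75 + 4.85×90 + 5.08×60 + 14.95×107 = 275.25 + 436.5 + 304.8 + 1599.65 = 2616.2
link = 3196.59/2616.2 = 1.221845
Chained index = 100 × 1.013802 × 1.221845 = 123.8708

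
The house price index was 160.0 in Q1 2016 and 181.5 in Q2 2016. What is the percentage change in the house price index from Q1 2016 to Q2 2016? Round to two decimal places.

13.44%

Change = (181.5 − 160.0) / 160.0 × 100
       = 21.5 / 160.0 × 100 = 13.4375%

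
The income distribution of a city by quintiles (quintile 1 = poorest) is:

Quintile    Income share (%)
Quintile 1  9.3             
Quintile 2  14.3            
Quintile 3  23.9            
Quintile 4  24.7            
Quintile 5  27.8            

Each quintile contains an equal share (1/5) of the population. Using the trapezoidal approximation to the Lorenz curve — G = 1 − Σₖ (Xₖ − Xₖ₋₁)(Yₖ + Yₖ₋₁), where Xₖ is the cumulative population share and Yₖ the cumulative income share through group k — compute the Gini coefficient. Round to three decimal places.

Cumulative income shares Yₖ: 0.0930, 0.2360, 0.4750, 0.7220, 1.0000
Σ (Xₖ−Xₖ₋₁)(Yₖ+Yₖ₋₁) = (1/5)(0.0930+0.0000) + (1/5)(0.2360+0.0930) + (1/5)(0.4750+0.2360) + (1/5)(0.7220+0.4750) + (1/5)(1.0000+0.7220)
  = 0.0186 + 0.0658 + 0.1422 + 0.2394 + 0.3444 = 0.8104
G = 1 − 0.8104 = 0.1896

0.190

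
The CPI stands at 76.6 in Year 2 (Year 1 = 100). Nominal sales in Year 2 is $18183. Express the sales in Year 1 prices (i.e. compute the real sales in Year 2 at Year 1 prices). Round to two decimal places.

23737.60

Real = Nominal ÷ (Index/100) = 18183 ÷ (76.6/100)
     = 18183 ÷ 0.766 = 23737.5979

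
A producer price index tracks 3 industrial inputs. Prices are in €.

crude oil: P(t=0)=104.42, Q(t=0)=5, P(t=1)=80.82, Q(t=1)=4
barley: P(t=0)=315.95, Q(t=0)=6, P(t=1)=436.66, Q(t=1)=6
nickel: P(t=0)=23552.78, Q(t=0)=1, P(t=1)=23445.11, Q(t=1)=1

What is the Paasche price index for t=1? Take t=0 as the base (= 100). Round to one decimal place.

Paasche price index uses current-period quantities as weights.
ΣP(t=1)·Q(t=1) = 80.82×4 + 436.66×6 + 23445.11×1 = 323.28 + 2619.96 + 23445.11 = 26388.35
ΣP(t=0)·Q(t=1) = 104.42×4 + 315.95×6 + 23552.78×1 = 417.68 + 1895.7 + 23552.78 = 25866.16
Index = 26388.35 / 25866.16 × 100 = 102.0188

102.0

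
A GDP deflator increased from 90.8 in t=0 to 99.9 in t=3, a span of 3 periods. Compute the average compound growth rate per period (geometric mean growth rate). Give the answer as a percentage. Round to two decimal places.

3.23%

Growth factor = (99.9/90.8)^(1/3) = (1.100220)^(1/3) = 1.032349
Growth rate = 1.032349 − 1 = 0.032349 = 3.2349%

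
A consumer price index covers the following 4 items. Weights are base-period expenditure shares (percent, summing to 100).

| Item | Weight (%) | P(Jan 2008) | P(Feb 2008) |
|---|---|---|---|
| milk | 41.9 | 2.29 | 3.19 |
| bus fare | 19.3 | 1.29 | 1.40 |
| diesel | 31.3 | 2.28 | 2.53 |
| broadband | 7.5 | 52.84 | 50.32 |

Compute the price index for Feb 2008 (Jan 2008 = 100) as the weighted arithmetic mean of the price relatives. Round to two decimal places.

121.19

milk: 41.9 × (3.19/2.29) = 41.9 × 1.393013 = 58.3672
bus fare: 19.3 × (1.40/1.29) = 19.3 × 1.085271 = 20.9457
diesel: 31.3 × (2.53/2.28) = 31.3 × 1.109649 = 34.7320
broadband: 7.5 × (50.32/52.84) = 7.5 × 0.952309 = 7.1423
Index = Σ wᵢ·(p₁ᵢ/p₀ᵢ) = 58.3672 + 20.9457 + 34.7320 + 7.1423 = 121.1873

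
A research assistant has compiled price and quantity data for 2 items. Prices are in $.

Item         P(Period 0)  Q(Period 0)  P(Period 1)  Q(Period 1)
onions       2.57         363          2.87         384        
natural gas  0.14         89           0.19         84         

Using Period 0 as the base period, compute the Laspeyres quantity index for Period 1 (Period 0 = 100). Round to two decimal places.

105.63

Laspeyres quantity index uses base-period prices as weights.
ΣP(Period 0)·Q(Period 1) = 2.57×384 + 0.14×84 = 986.88 + 11.76 = 998.64
ΣP(Period 0)·Q(Period 0) = 2.57×363 + 0.14×89 = 932.91 + 12.46 = 945.37
Index = 998.64 / 945.37 × 100 = 105.6348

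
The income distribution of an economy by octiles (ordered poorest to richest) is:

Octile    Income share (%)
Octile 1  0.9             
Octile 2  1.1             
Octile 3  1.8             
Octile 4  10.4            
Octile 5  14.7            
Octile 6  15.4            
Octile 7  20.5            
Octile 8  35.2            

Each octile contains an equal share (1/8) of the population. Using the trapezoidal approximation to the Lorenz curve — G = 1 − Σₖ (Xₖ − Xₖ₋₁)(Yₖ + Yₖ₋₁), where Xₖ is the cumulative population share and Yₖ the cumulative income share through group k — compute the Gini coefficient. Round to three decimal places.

0.478

Cumulative income shares Yₖ: 0.0090, 0.0200, 0.0380, 0.1420, 0.2890, 0.4430, 0.6480, 1.0000
Σ (Xₖ−Xₖ₋₁)(Yₖ+Yₖ₋₁) = (1/8)(0.0090+0.0000) + (1/8)(0.0200+0.0090) + (1/8)(0.0380+0.0200) + (1/8)(0.1420+0.0380) + (1/8)(0.2890+0.1420) + (1/8)(0.4430+0.2890) + (1/8)(0.6480+0.4430) + (1/8)(1.0000+0.6480)
  = 0.0011 + 0.0036 + 0.0073 + 0.0225 + 0.0539 + 0.0915 + 0.1364 + 0.2060 = 0.5223
G = 1 − 0.5223 = 0.4777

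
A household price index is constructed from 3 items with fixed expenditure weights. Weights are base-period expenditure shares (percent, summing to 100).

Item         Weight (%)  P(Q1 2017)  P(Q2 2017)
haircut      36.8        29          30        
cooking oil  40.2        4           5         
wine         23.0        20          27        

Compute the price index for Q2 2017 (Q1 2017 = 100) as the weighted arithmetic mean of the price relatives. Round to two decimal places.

haircut: 36.8 × (30/29) = 36.8 × 1.034483 = 38.0690
cooking oil: 40.2 × (5/4) = 40.2 × 1.250000 = 50.2500
wine: 23.0 × (27/20) = 23.0 × 1.350000 = 31.0500
Index = Σ wᵢ·(p₁ᵢ/p₀ᵢ) = 38.0690 + 50.2500 + 31.0500 = 119.3690

119.37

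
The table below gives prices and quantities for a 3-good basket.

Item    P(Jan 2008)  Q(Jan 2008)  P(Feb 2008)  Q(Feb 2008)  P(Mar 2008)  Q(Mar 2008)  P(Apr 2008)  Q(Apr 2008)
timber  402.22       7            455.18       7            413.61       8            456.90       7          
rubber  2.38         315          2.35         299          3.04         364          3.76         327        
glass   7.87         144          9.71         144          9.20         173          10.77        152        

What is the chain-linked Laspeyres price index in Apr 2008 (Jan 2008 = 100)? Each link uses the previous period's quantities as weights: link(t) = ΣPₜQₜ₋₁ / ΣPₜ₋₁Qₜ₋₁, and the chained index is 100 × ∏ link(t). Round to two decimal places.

Link Jan 2008→Feb 2008:
ΣP(Feb 2008)Q(Jan 2008) = 455.18×7 + 2.35×315 + 9.71×144 = 3186.26 + 740.25 + 1398.24 = 5324.75
ΣP(Jan 2008)Q(Jan 2008) = 402.22×7 + 2.38×315 + 7.87×144 = 2815.54 + 749.7 + 1133.28 = 4698.52
link = 5324.75/4698.52 = 1.133282
Link Feb 2008→Mar 2008:
ΣP(Mar 2008)Q(Feb 2008) = 413.61×7 + 3.04×299 + 9.20×144 = 2895.27 + 908.96 + 1324.8 = 5129.03
ΣP(Feb 2008)Q(Feb 2008) = 455.18×7 + 2.35×299 + 9.71×144 = 3186.26 + 702.65 + 1398.24 = 5287.15
link = 5129.03/5287.15 = 0.970094
Link Mar 2008→Apr 2008:
ΣP(Apr 2008)Q(Mar 2008) = 456.90×8 + 3.76×364 + 10.77×173 = 3655.2 + 1368.64 + 1863.21 = 6887.05
ΣP(Mar 2008)Q(Mar 2008) = 413.61×8 + 3.04×364 + 9.20×173 = 3308.88 + 1106.56 + 1591.6 = 6007.04
link = 6887.05/6007.04 = 1.146496
Chained index = 100 × 1.133282 × 0.970094 × 1.146496 = 126.0447

126.04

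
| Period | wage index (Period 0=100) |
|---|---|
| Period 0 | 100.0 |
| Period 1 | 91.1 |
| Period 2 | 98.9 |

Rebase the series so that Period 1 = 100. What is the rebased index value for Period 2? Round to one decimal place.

Rebased(Period 2) = 98.9 / 91.1 × 100 = 108.5620

108.6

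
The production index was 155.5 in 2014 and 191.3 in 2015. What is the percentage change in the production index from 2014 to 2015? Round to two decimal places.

23.02%

Change = (191.3 − 155.5) / 155.5 × 100
       = 35.8 / 155.5 × 100 = 23.0225%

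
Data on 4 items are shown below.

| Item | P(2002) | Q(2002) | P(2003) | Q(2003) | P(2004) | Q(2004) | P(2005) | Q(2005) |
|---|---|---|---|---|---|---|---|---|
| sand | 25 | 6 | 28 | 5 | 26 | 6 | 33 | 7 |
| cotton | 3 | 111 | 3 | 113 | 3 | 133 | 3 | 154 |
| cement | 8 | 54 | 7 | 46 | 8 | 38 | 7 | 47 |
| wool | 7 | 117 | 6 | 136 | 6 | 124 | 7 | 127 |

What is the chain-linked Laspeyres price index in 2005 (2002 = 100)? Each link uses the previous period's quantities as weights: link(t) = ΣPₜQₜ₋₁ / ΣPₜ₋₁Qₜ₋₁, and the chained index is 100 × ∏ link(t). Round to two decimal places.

Link 2002→2003:
ΣP(2003)Q(2002) = 28×6 + 3×111 + 7×54 + 6×117 = 168 + 333 + 378 + 702 = 1581
ΣP(2002)Q(2002) = 25×6 + 3×111 + 8×54 + 7×117 = 150 + 333 + 432 + 819 = 1734
link = 1581/1734 = 0.911765
Link 2003→2004:
ΣP(2004)Q(2003) = 26×5 + 3×113 + 8×46 + 6×136 = 130 + 339 + 368 + 816 = 1653
ΣP(2003)Q(2003) = 28×5 + 3×113 + 7×46 + 6×136 = 140 + 339 + 322 + 816 = 1617
link = 1653/1617 = 1.022263
Link 2004→2005:
ΣP(2005)Q(2004) = 33×6 + 3×133 + 7×38 + 7×124 = 198 + 399 + 266 + 868 = 1731
ΣP(2004)Q(2004) = 26×6 + 3×133 + 8×38 + 6×124 = 156 + 399 + 304 + 744 = 1603
link = 1731/1603 = 1.079850
Chained index = 100 × 0.911765 × 1.022263 × 1.079850 = 100.6489

100.65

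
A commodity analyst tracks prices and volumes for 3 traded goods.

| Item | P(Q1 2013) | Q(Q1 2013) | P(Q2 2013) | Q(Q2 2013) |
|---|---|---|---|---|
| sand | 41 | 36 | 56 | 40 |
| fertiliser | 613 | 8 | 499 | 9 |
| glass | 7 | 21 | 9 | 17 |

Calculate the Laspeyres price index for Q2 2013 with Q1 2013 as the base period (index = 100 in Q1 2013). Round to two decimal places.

Laspeyres price index uses base-period quantities as weights.
ΣP(Q2 2013)·Q(Q1 2013) = 56×36 + 499×8 + 9×21 = 2016 + 3992 + 189 = 6197
ΣP(Q1 2013)·Q(Q1 2013) = 41×36 + 613×8 + 7×21 = 1476 + 4904 + 147 = 6527
Index = 6197 / 6527 × 100 = 94.9441

94.94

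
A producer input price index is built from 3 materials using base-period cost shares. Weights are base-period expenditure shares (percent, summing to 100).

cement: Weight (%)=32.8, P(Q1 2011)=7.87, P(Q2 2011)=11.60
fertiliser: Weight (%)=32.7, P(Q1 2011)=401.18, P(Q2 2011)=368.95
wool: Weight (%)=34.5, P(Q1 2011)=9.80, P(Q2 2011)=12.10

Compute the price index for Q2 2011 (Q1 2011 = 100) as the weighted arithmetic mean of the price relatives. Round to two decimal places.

121.02

cement: 32.8 × (11.60/7.87) = 32.8 × 1.473952 = 48.3456
fertiliser: 32.7 × (368.95/401.18) = 32.7 × 0.919662 = 30.0729
wool: 34.5 × (12.10/9.80) = 34.5 × 1.234694 = 42.5969
Index = Σ wᵢ·(p₁ᵢ/p₀ᵢ) = 48.3456 + 30.0729 + 42.5969 = 121.0155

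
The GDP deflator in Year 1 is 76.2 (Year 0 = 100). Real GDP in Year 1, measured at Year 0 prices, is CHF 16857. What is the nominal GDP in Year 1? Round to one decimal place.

12845.0

Nominal = Real × (Index/100) = 16857 × (76.2/100)
        = 16857 × 0.762 = 12845.0340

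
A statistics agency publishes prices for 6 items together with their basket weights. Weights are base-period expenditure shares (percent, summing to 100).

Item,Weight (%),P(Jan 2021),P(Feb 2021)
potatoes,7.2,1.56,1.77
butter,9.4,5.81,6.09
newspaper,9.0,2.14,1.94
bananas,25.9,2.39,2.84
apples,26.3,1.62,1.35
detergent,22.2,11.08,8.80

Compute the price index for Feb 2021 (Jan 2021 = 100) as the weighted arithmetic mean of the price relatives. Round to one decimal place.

potatoes: 7.2 × (1.77/1.56) = 7.2 × 1.134615 = 8.1692
butter: 9.4 × (6.09/5.81) = 9.4 × 1.048193 = 9.8530
newspaper: 9.0 × (1.94/2.14) = 9.0 × 0.906542 = 8.1589
bananas: 25.9 × (2.84/2.39) = 25.9 × 1.188285 = 30.7766
apples: 26.3 × (1.35/1.62) = 26.3 × 0.833333 = 21.9167
detergent: 22.2 × (8.80/11.08) = 22.2 × 0.794224 = 17.6318
Index = Σ wᵢ·(p₁ᵢ/p₀ᵢ) = 8.1692 + 9.8530 + 8.1589 + 30.7766 + 21.9167 + 17.6318 = 96.5061

96.5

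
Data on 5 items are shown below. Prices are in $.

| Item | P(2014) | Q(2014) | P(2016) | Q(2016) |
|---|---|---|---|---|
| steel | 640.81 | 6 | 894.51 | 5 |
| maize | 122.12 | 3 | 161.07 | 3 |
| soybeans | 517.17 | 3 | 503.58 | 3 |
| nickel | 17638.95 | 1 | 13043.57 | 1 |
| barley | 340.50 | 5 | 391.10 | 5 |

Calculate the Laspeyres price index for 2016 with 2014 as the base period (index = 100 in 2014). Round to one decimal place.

Laspeyres price index uses base-period quantities as weights.
ΣP(2016)·Q(2014) = 894.51×6 + 161.07×3 + 503.58×3 + 13043.57×1 + 391.10×5 = 5367.06 + 483.21 + 1510.74 + 13043.57 + 1955.5 = 22360.08
ΣP(2014)·Q(2014) = 640.81×6 + 122.12×3 + 517.17×3 + 17638.95×1 + 340.50×5 = 3844.86 + 366.36 + 1551.51 + 17638.95 + 1702.5 = 25104.18
Index = 22360.08 / 25104.18 × 100 = 89.0692

89.1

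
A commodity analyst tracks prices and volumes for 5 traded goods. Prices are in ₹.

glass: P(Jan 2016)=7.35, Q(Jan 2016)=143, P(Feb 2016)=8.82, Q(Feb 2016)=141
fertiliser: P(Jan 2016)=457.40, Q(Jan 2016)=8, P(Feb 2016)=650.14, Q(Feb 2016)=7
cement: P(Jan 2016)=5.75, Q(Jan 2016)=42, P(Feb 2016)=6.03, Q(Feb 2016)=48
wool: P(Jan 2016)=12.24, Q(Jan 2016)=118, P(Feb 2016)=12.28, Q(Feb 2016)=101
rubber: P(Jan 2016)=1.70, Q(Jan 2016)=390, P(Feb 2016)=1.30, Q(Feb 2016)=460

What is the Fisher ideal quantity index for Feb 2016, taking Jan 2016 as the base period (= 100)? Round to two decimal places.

Laspeyres component (base-period weights):
ΣP(Jan 2016)Q(Feb 2016) = 7.35×141 + 457.40×7 + 5.75×48 + 12.24×101 + 1.70×460 = 1036.35 + 3201.8 + 276 + 1236.24 + 782 = 6532.39
ΣP(Jan 2016)Q(Jan 2016) = 7.35×143 + 457.40×8 + 5.75×42 + 12.24×118 + 1.70×390 = 1051.05 + 3659.2 + 241.5 + 1444.32 + 663 = 7059.07
L = 6532.39 / 7059.07 × 100 = 92.5390
Paasche component (current-period weights):
ΣP(Feb 2016)Q(Feb 2016) = 8.82×141 + 650.14×7 + 6.03×48 + 12.28×101 + 1.30×460 = 1243.62 + 4550.98 + 289.44 + 1240.28 + 598 = 7922.32
ΣP(Feb 2016)Q(Jan 2016) = 8.82×143 + 650.14×8 + 6.03×42 + 12.28×118 + 1.30×390 = 1261.26 + 5201.12 + 253.26 + 1449.04 + 507 = 8671.68
P = 7922.32 / 8671.68 × 100 = 91.3585
Fisher = √(L × P) = √(92.5390 × 91.3585) = 91.9469

91.95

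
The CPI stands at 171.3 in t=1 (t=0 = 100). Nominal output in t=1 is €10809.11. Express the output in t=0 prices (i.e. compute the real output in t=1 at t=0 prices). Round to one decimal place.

Real = Nominal ÷ (Index/100) = 10809.11 ÷ (171.3/100)
     = 10809.11 ÷ 1.713 = 6310.0467

6310.0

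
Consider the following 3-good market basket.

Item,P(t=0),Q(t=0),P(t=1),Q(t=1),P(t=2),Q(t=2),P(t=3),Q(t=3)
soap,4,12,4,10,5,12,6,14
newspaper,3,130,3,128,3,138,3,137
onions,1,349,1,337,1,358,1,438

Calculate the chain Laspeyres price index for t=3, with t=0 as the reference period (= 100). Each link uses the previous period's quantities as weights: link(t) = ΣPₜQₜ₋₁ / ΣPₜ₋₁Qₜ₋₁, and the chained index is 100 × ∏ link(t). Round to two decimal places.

Link t=0→t=1:
ΣP(t=1)Q(t=0) = 4×12 + 3×130 + 1×349 = 48 + 390 + 349 = 787
ΣP(t=0)Q(t=0) = 4×12 + 3×130 + 1×349 = 48 + 390 + 349 = 787
link = 787/787 = 1.000000
Link t=1→t=2:
ΣP(t=2)Q(t=1) = 5×10 + 3×128 + 1×337 = 50 + 384 + 337 = 771
ΣP(t=1)Q(t=1) = 4×10 + 3×128 + 1×337 = 40 + 384 + 337 = 761
link = 771/761 = 1.013141
Link t=2→t=3:
ΣP(t=3)Q(t=2) = 6×12 + 3×138 + 1×358 = 72 + 414 + 358 = 844
ΣP(t=2)Q(t=2) = 5×12 + 3×138 + 1×358 = 60 + 414 + 358 = 832
link = 844/832 = 1.014423
Chained index = 100 × 1.000000 × 1.013141 × 1.014423 = 102.7753

102.78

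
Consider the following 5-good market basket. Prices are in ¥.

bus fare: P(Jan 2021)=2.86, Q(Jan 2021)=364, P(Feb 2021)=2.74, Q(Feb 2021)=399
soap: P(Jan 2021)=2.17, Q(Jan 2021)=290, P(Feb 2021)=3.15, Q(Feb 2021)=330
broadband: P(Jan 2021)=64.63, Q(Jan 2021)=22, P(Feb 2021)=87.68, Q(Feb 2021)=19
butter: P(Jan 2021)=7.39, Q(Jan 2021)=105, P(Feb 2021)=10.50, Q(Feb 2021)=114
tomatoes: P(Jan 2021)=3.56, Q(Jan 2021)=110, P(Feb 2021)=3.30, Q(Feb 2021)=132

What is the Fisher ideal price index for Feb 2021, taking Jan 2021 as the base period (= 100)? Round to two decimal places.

Laspeyres component (base-period weights):
ΣP(Feb 2021)Q(Jan 2021) = 2.74×364 + 3.15×290 + 87.68×22 + 10.50×105 + 3.30×110 = 997.36 + 913.5 + 1928.96 + 1102.5 + 363 = 5305.32
ΣP(Jan 2021)Q(Jan 2021) = 2.86×364 + 2.17×290 + 64.63×22 + 7.39×105 + 3.56×110 = 1041.04 + 629.3 + 1421.86 + 775.95 + 391.6 = 4259.75
L = 5305.32 / 4259.75 × 100 = 124.5453
Paasche component (current-period weights):
ΣP(Feb 2021)Q(Feb 2021) = 2.74×399 + 3.15×330 + 87.68×19 + 10.50×114 + 3.30×132 = 1093.26 + 1039.5 + 1665.92 + 1197 + 435.6 = 5431.28
ΣP(Jan 2021)Q(Feb 2021) = 2.86×399 + 2.17×330 + 64.63×19 + 7.39×114 + 3.56×132 = 1141.14 + 716.1 + 1227.97 + 842.46 + 469.92 = 4397.59
P = 5431.28 / 4397.59 × 100 = 123.5058
Fisher = √(L × P) = √(124.5453 × 123.5058) = 124.0245

124.02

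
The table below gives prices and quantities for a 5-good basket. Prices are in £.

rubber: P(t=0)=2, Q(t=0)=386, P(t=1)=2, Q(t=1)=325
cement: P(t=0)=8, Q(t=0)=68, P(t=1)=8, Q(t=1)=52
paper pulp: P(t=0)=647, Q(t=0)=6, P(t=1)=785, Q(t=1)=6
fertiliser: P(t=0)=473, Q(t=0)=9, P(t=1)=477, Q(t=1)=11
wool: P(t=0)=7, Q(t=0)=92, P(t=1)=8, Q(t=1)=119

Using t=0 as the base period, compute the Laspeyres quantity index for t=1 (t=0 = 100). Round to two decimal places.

108.76

Laspeyres quantity index uses base-period prices as weights.
ΣP(t=0)·Q(t=1) = 2×325 + 8×52 + 647×6 + 473×11 + 7×119 = 650 + 416 + 3882 + 5203 + 833 = 10984
ΣP(t=0)·Q(t=0) = 2×386 + 8×68 + 647×6 + 473×9 + 7×92 = 772 + 544 + 3882 + 4257 + 644 = 10099
Index = 10984 / 10099 × 100 = 108.7632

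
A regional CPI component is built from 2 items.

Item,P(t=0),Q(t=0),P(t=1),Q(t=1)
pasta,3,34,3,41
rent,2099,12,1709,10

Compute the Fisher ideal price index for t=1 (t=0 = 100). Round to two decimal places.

Laspeyres component (base-period weights):
ΣP(t=1)Q(t=0) = 3×34 + 1709×12 = 102 + 20508 = 20610
ΣP(t=0)Q(t=0) = 3×34 + 2099×12 = 102 + 25188 = 25290
L = 20610 / 25290 × 100 = 81.4947
Paasche component (current-period weights):
ΣP(t=1)Q(t=1) = 3×41 + 1709×10 = 123 + 17090 = 17213
ΣP(t=0)Q(t=1) = 3×41 + 2099×10 = 123 + 20990 = 21113
P = 17213 / 21113 × 100 = 81.5280
Fisher = √(L × P) = √(81.4947 × 81.5280) = 81.5113

81.51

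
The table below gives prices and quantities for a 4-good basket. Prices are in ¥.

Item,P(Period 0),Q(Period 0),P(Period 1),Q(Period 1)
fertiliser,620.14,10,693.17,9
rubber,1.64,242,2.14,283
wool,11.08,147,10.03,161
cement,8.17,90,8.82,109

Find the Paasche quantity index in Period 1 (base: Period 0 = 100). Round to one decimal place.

96.9

Paasche quantity index uses current-period prices as weights.
ΣP(Period 1)·Q(Period 1) = 693.17×9 + 2.14×283 + 10.03×161 + 8.82×109 = 6238.53 + 605.62 + 1614.83 + 961.38 = 9420.36
ΣP(Period 1)·Q(Period 0) = 693.17×10 + 2.14×242 + 10.03×147 + 8.82×90 = 6931.7 + 517.88 + 1474.41 + 793.8 = 9717.79
Index = 9420.36 / 9717.79 × 100 = 96.9393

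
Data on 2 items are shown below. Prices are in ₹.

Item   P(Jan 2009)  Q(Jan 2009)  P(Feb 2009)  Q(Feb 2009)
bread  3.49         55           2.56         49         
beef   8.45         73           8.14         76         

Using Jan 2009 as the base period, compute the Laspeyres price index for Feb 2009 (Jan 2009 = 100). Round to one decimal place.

90.9

Laspeyres price index uses base-period quantities as weights.
ΣP(Feb 2009)·Q(Jan 2009) = 2.56×55 + 8.14×73 = 140.8 + 594.22 = 735.02
ΣP(Jan 2009)·Q(Jan 2009) = 3.49×55 + 8.45×73 = 191.95 + 616.85 = 808.8
Index = 735.02 / 808.8 × 100 = 90.8778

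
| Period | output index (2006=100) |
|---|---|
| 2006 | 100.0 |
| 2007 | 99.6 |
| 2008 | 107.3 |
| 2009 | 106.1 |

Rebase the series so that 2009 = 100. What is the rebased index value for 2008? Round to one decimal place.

101.1

Rebased(2008) = 107.3 / 106.1 × 100 = 101.1310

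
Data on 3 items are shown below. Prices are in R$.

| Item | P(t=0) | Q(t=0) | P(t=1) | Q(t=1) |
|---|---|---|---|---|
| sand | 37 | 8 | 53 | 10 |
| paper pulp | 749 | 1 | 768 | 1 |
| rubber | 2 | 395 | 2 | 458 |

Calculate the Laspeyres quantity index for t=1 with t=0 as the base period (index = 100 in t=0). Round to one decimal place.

Laspeyres quantity index uses base-period prices as weights.
ΣP(t=0)·Q(t=1) = 37×10 + 749×1 + 2×458 = 370 + 749 + 916 = 2035
ΣP(t=0)·Q(t=0) = 37×8 + 749×1 + 2×395 = 296 + 749 + 790 = 1835
Index = 2035 / 1835 × 100 = 110.8992

110.9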